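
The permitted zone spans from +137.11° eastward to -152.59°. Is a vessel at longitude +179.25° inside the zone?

Yes

Band width going east from +137.11° to -152.59°: ((-152.59 − 137.11) mod 360) = 70.30°.
Offset of +179.25° east of the west edge: ((179.25 − 137.11) mod 360) = 42.14°.
42.14° ≤ 70.30° ⇒ inside.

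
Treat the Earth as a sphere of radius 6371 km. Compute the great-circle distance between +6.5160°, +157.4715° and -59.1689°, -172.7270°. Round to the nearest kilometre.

7767 km

Δλ = -172.7270 − 157.4715 = -330.1985°; wrapped into (−180°, 180°]: 29.8015°.
Δφ = -59.1689 − 6.5160 = -65.6849°.
a = sin²(Δφ/2) + cos φ₁ · cos φ₂ · sin²(Δλ/2) = 0.327793.
c = 2·atan2(√a, √(1−a)) = 1.21918 rad → d = 6371·c ≈ 7767.41 km.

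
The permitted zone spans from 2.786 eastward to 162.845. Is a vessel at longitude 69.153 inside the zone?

Band width going east from +2.786° to +162.845°: ((162.845 − 2.786) mod 360) = 160.059°.
Offset of +69.153° east of the west edge: ((69.153 − 2.786) mod 360) = 66.367°.
66.367° ≤ 160.059° ⇒ inside.

Yes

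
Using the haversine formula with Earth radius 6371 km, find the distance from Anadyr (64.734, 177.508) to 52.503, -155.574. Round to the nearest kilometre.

2040 km

Δλ = -155.574 − 177.508 = -333.082°; wrapped into (−180°, 180°]: 26.918°.
Δφ = 52.503 − 64.734 = -12.231°.
a = sin²(Δφ/2) + cos φ₁ · cos φ₂ · sin²(Δλ/2) = 0.025424.
c = 2·atan2(√a, √(1−a)) = 0.32027 rad → d = 6371·c ≈ 2040.41 km.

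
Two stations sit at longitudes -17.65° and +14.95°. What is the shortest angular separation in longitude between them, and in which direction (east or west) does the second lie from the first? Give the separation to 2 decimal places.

32.60° east

Raw difference: 14.95 − -17.65 = 32.6°.
Normalise into (−180°, 180°]: 32.6° stays 32.6°.
Positive ⇒ the second point lies to the east; separation 32.60°.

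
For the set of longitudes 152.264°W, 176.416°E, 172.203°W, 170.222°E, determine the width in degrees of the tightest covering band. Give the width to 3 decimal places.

Sort the longitudes: -172.203°, -152.264°, +170.222°, +176.416°.
Eastward gaps between consecutive values (wrapping around): 19.939°, 322.486°, 6.194°, 11.381°.
Largest gap = 322.486° ⇒ minimal covering band is its complement: 360° − 322.486° = 37.514°.
Band runs from +170.222° eastward to -152.264°, crossing the antimeridian.

37.514°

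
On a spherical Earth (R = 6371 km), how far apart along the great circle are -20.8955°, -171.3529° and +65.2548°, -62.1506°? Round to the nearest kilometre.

12999 km

Δλ = -62.1506 − -171.3529 = 109.2023°.
Δφ = 65.2548 − -20.8955 = 86.1503°.
a = sin²(Δφ/2) + cos φ₁ · cos φ₂ · sin²(Δλ/2) = 0.726267.
c = 2·atan2(√a, √(1−a)) = 2.04040 rad → d = 6371·c ≈ 12999.40 km.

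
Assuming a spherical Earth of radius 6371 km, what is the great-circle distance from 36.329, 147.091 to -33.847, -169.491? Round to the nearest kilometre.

Δλ = -169.491 − 147.091 = -316.582°; wrapped into (−180°, 180°]: 43.418°.
Δφ = -33.847 − 36.329 = -70.176°.
a = sin²(Δφ/2) + cos φ₁ · cos φ₂ · sin²(Δλ/2) = 0.421980.
c = 2·atan2(√a, √(1−a)) = 1.41412 rad → d = 6371·c ≈ 9009.34 km.

9009 km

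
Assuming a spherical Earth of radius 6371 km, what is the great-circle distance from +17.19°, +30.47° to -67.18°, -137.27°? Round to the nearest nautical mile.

Δλ = -137.27 − 30.47 = -167.74°.
Δφ = -67.18 − 17.19 = -84.37°.
a = sin²(Δφ/2) + cos φ₁ · cos φ₂ · sin²(Δλ/2) = 0.817236.
c = 2·atan2(√a, √(1−a)) = 2.25812 rad → d = 6371·c ≈ 14386.49 km ≈ 7768.08 nmi.

7768 nmi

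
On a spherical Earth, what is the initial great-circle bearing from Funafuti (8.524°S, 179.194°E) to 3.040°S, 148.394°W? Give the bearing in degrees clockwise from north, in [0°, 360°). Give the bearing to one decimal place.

82.3°

Δλ = -148.394 − 179.194 = -327.588°; wrapped into (−180°, 180°]: 32.412°.
θ = atan2( sin Δλ · cos φ₂ , cos φ₁ · sin φ₂ − sin φ₁ · cos φ₂ · cos Δλ )
  = atan2(0.53525, 0.07251) = 82.285° → normalised to [0°, 360°): 82.285°.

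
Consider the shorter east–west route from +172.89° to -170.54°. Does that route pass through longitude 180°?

Naïve |-170.54 − 172.89| = 343.43° > 180°, so the shorter arc goes the other way round — across 180°.
Signed shortest Δλ = ((-170.54 − 172.89 + 180) mod 360) − 180 = 16.57°.
Going east by 16.57° from +172.89° passes through 180° before reaching -170.54°.

Yes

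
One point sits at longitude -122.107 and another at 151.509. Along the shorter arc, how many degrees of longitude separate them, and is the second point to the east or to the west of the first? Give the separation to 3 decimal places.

Raw difference: 151.509 − -122.107 = 273.616°.
Normalise into (−180°, 180°]: 273.616° − 360° = -86.384°.
Negative ⇒ the second point lies to the west; separation 86.384°.

86.384° west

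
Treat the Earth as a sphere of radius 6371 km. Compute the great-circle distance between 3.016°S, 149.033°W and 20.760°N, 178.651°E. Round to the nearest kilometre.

4403 km

Δλ = 178.651 − -149.033 = 327.684°; wrapped into (−180°, 180°]: -32.316°.
Δφ = 20.760 − -3.016 = 23.776°.
a = sin²(Δφ/2) + cos φ₁ · cos φ₂ · sin²(Δλ/2) = 0.114751.
c = 2·atan2(√a, √(1−a)) = 0.69117 rad → d = 6371·c ≈ 4403.47 km.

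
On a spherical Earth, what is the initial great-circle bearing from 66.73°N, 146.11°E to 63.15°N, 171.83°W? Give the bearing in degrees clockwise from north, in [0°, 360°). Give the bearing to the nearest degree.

82°

Δλ = -171.83 − 146.11 = -317.94°; wrapped into (−180°, 180°]: 42.06°.
θ = atan2( sin Δλ · cos φ₂ , cos φ₁ · sin φ₂ − sin φ₁ · cos φ₂ · cos Δλ )
  = atan2(0.30257, 0.04442) = 81.648° → normalised to [0°, 360°): 81.648°.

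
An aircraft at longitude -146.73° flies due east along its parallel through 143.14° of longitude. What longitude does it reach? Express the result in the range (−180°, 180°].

Start at -146.73°; shift +143.14° → -3.59°.
-3.59° already lies in (−180°, 180°].

-3.59°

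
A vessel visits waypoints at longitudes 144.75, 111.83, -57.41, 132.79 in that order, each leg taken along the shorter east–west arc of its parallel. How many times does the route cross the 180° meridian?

1

Leg 1: +144.75° → +111.83°, shortest Δλ = -32.92° (west) — does not cross 180°.
Leg 2: +111.83° → -57.41°, shortest Δλ = -169.24° (west) — does not cross 180°.
Leg 3: -57.41° → +132.79°, shortest Δλ = -169.8° (west) — crosses 180°.
Total crossings: 1.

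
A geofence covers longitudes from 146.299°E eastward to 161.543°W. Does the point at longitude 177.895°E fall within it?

Band width going east from +146.299° to -161.543°: ((-161.543 − 146.299) mod 360) = 52.158°.
Offset of +177.895° east of the west edge: ((177.895 − 146.299) mod 360) = 31.596°.
31.596° ≤ 52.158° ⇒ inside.

Yes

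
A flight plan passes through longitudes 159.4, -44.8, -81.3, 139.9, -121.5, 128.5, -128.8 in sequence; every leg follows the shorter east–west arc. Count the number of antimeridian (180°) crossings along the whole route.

Leg 1: +159.4° → -44.8°, shortest Δλ = 155.8° (east) — crosses 180°.
Leg 2: -44.8° → -81.3°, shortest Δλ = -36.5° (west) — does not cross 180°.
Leg 3: -81.3° → +139.9°, shortest Δλ = -138.8° (west) — crosses 180°.
Leg 4: +139.9° → -121.5°, shortest Δλ = 98.6° (east) — crosses 180°.
Leg 5: -121.5° → +128.5°, shortest Δλ = -110.0° (west) — crosses 180°.
Leg 6: +128.5° → -128.8°, shortest Δλ = 102.7° (east) — crosses 180°.
Total crossings: 5.

5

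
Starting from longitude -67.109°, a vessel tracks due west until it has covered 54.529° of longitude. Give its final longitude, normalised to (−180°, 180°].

Start at -67.109°; shift −54.529° → -121.638°.
-121.638° already lies in (−180°, 180°].

-121.638°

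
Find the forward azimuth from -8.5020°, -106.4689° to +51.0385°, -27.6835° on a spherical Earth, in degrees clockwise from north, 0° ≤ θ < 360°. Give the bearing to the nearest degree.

38°

Δλ = -27.6835 − -106.4689 = 78.7854°.
θ = atan2( sin Δλ · cos φ₂ , cos φ₁ · sin φ₂ − sin φ₁ · cos φ₂ · cos Δλ )
  = atan2(0.61679, 0.78710) = 38.083° → normalised to [0°, 360°): 38.083°.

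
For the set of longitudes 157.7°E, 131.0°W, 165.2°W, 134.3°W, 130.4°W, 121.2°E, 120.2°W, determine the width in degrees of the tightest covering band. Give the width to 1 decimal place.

118.6°

Sort the longitudes: -165.2°, -134.3°, -131.0°, -130.4°, -120.2°, +121.2°, +157.7°.
Eastward gaps between consecutive values (wrapping around): 30.9°, 3.3°, 0.6°, 10.2°, 241.4°, 36.5°, 37.1°.
Largest gap = 241.4° ⇒ minimal covering band is its complement: 360° − 241.4° = 118.6°.
Band runs from +121.2° eastward to -120.2°, crossing the antimeridian.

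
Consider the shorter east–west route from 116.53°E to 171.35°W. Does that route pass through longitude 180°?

Yes

Naïve |-171.35 − 116.53| = 287.88° > 180°, so the shorter arc goes the other way round — across 180°.
Signed shortest Δλ = ((-171.35 − 116.53 + 180) mod 360) − 180 = 72.12°.
Going east by 72.12° from +116.53° passes through 180° before reaching -171.35°.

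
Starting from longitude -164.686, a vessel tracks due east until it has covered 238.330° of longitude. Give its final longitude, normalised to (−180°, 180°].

Start at -164.686°; shift +238.330° → +73.644°.
+73.644° already lies in (−180°, 180°].

+73.644°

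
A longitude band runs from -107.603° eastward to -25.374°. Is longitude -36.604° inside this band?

Yes

Band width going east from -107.603° to -25.374°: ((-25.374 − -107.603) mod 360) = 82.229°.
Offset of -36.604° east of the west edge: ((-36.604 − -107.603) mod 360) = 70.999°.
70.999° ≤ 82.229° ⇒ inside.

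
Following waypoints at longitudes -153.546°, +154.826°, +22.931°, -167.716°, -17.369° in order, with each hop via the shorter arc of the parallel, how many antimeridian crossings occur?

2

Leg 1: -153.546° → +154.826°, shortest Δλ = -51.628° (west) — crosses 180°.
Leg 2: +154.826° → +22.931°, shortest Δλ = -131.895° (west) — does not cross 180°.
Leg 3: +22.931° → -167.716°, shortest Δλ = 169.353° (east) — crosses 180°.
Leg 4: -167.716° → -17.369°, shortest Δλ = 150.347° (east) — does not cross 180°.
Total crossings: 2.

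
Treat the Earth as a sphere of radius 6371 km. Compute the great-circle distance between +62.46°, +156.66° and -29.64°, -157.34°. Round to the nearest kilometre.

11027 km

Δλ = -157.34 − 156.66 = -314.00°; wrapped into (−180°, 180°]: 46.00°.
Δφ = -29.64 − 62.46 = -92.10°.
a = sin²(Δφ/2) + cos φ₁ · cos φ₂ · sin²(Δλ/2) = 0.579675.
c = 2·atan2(√a, √(1−a)) = 1.73083 rad → d = 6371·c ≈ 11027.11 km.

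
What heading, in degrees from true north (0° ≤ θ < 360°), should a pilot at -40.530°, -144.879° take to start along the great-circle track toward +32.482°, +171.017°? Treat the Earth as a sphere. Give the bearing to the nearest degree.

Δλ = 171.017 − -144.879 = 315.896°; wrapped into (−180°, 180°]: -44.104°.
θ = atan2( sin Δλ · cos φ₂ , cos φ₁ · sin φ₂ − sin φ₁ · cos φ₂ · cos Δλ )
  = atan2(-0.58709, 0.80182) = -36.211° → normalised to [0°, 360°): 323.789°.

324°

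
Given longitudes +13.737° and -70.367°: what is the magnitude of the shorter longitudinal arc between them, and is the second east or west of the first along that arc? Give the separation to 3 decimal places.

84.104° west

Raw difference: -70.367 − 13.737 = -84.104°.
Normalise into (−180°, 180°]: -84.104° stays -84.104°.
Negative ⇒ the second point lies to the west; separation 84.104°.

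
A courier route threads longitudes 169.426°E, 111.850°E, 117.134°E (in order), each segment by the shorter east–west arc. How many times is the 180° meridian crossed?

Leg 1: +169.426° → +111.850°, shortest Δλ = -57.576° (west) — does not cross 180°.
Leg 2: +111.850° → +117.134°, shortest Δλ = 5.284° (east) — does not cross 180°.
Total crossings: 0.

0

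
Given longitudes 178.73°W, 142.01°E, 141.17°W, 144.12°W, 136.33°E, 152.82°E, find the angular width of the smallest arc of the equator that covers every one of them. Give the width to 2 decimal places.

82.50°

Sort the longitudes: -178.73°, -144.12°, -141.17°, +136.33°, +142.01°, +152.82°.
Eastward gaps between consecutive values (wrapping around): 34.61°, 2.95°, 277.50°, 5.68°, 10.81°, 28.45°.
Largest gap = 277.50° ⇒ minimal covering band is its complement: 360° − 277.50° = 82.50°.
Band runs from +136.33° eastward to -141.17°, crossing the antimeridian.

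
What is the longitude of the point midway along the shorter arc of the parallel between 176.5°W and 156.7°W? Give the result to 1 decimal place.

166.6°W

Signed shortest Δλ from -176.5° to -156.7° is +19.8°.
Midpoint longitude = -176.5° + (+19.8°)/2 = -176.5° + 9.9° = -166.6°.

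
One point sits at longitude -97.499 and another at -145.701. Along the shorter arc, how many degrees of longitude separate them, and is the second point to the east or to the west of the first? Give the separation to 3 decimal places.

48.202° west

Raw difference: -145.701 − -97.499 = -48.202°.
Normalise into (−180°, 180°]: -48.202° stays -48.202°.
Negative ⇒ the second point lies to the west; separation 48.202°.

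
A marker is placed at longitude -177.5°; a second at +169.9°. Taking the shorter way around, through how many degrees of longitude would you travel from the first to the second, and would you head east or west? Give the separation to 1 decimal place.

Raw difference: 169.9 − -177.5 = 347.4°.
Normalise into (−180°, 180°]: 347.4° − 360° = -12.6°.
Negative ⇒ the second point lies to the west; separation 12.6°.

12.6° west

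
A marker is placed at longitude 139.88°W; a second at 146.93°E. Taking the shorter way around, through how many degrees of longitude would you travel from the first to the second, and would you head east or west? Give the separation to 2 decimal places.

73.19° west

Raw difference: 146.93 − -139.88 = 286.81°.
Normalise into (−180°, 180°]: 286.81° − 360° = -73.19°.
Negative ⇒ the second point lies to the west; separation 73.19°.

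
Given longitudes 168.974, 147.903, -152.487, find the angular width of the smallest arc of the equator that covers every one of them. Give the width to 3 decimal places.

Sort the longitudes: -152.487°, +147.903°, +168.974°.
Eastward gaps between consecutive values (wrapping around): 300.390°, 21.071°, 38.539°.
Largest gap = 300.390° ⇒ minimal covering band is its complement: 360° − 300.390° = 59.610°.
Band runs from +147.903° eastward to -152.487°, crossing the antimeridian.

59.610°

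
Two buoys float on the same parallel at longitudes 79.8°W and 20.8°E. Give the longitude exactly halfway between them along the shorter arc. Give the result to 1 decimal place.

Signed shortest Δλ from -79.8° to +20.8° is +100.6°.
Midpoint longitude = -79.8° + (+100.6°)/2 = -79.8° + 50.3° = -29.5°.

29.5°W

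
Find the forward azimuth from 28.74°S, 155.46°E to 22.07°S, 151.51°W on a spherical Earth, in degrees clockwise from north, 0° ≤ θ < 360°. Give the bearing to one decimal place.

Δλ = -151.51 − 155.46 = -306.97°; wrapped into (−180°, 180°]: 53.03°.
θ = atan2( sin Δλ · cos φ₂ , cos φ₁ · sin φ₂ − sin φ₁ · cos φ₂ · cos Δλ )
  = atan2(0.74041, -0.06147) = 94.746° → normalised to [0°, 360°): 94.746°.

94.7°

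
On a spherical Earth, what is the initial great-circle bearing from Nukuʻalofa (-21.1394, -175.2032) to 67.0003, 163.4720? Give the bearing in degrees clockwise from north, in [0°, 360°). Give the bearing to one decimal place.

351.8°

Δλ = 163.4720 − -175.2032 = 338.6752°; wrapped into (−180°, 180°]: -21.3248°.
θ = atan2( sin Δλ · cos φ₂ , cos φ₁ · sin φ₂ − sin φ₁ · cos φ₂ · cos Δλ )
  = atan2(-0.14209, 0.98983) = -8.169° → normalised to [0°, 360°): 351.831°.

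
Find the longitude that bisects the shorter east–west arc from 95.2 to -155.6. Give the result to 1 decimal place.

+149.8°

Signed shortest Δλ from +95.2° to -155.6° is +109.2°.
Midpoint longitude = +95.2° + (+109.2°)/2 = +95.2° + 54.6° = +149.8°.
(The naïve average (+95.2 + -155.6)/2 = -30.2° is on the wrong side of the globe.)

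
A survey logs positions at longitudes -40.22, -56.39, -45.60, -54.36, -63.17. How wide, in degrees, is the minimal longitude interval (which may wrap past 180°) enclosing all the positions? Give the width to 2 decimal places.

22.95°

Sort the longitudes: -63.17°, -56.39°, -54.36°, -45.60°, -40.22°.
Eastward gaps between consecutive values (wrapping around): 6.78°, 2.03°, 8.76°, 5.38°, 337.05°.
Largest gap = 337.05° ⇒ minimal covering band is its complement: 360° − 337.05° = 22.95°.
Band runs from -63.17° eastward to -40.22°.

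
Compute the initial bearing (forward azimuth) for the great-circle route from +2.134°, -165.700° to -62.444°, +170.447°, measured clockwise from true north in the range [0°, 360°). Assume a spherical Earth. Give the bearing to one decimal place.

Δλ = 170.447 − -165.700 = 336.147°; wrapped into (−180°, 180°]: -23.853°.
θ = atan2( sin Δλ · cos φ₂ , cos φ₁ · sin φ₂ − sin φ₁ · cos φ₂ · cos Δλ )
  = atan2(-0.18708, -0.90170) = -168.279° → normalised to [0°, 360°): 191.721°.

191.7°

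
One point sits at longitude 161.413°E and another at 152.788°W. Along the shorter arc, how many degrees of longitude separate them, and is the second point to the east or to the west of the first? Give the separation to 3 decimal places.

45.799° east

Raw difference: -152.788 − 161.413 = -314.201°.
Normalise into (−180°, 180°]: -314.201° + 360° = 45.799°.
Positive ⇒ the second point lies to the east; separation 45.799°.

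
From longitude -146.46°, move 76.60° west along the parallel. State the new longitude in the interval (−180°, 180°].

Start at -146.46°; shift −76.60° → -223.06°.
-223.06° lies outside (−180°, 180°]; add 360° → +136.94°.

+136.94°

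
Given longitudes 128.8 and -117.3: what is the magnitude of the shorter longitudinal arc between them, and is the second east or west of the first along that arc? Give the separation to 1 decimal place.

Raw difference: -117.3 − 128.8 = -246.1°.
Normalise into (−180°, 180°]: -246.1° + 360° = 113.9°.
Positive ⇒ the second point lies to the east; separation 113.9°.

113.9° east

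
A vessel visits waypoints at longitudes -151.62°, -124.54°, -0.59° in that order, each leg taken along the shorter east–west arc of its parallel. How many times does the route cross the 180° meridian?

0

Leg 1: -151.62° → -124.54°, shortest Δλ = 27.08° (east) — does not cross 180°.
Leg 2: -124.54° → -0.59°, shortest Δλ = 123.95° (east) — does not cross 180°.
Total crossings: 0.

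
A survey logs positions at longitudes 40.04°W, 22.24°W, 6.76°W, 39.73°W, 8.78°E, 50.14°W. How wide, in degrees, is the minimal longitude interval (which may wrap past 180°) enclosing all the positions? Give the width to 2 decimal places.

58.92°

Sort the longitudes: -50.14°, -40.04°, -39.73°, -22.24°, -6.76°, +8.78°.
Eastward gaps between consecutive values (wrapping around): 10.10°, 0.31°, 17.49°, 15.48°, 15.54°, 301.08°.
Largest gap = 301.08° ⇒ minimal covering band is its complement: 360° − 301.08° = 58.92°.
Band runs from -50.14° eastward to +8.78°.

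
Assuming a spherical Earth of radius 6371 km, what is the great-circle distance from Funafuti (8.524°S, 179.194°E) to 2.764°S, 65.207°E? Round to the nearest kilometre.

Δλ = 65.207 − 179.194 = -113.987°.
Δφ = -2.764 − -8.524 = 5.760°.
a = sin²(Δφ/2) + cos φ₁ · cos φ₂ · sin²(Δλ/2) = 0.697212.
c = 2·atan2(√a, √(1−a)) = 1.97624 rad → d = 6371·c ≈ 12590.60 km.

12591 km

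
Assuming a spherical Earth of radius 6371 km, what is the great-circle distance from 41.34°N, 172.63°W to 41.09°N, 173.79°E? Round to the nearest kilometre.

Δλ = 173.79 − -172.63 = 346.42°; wrapped into (−180°, 180°]: -13.58°.
Δφ = 41.09 − 41.34 = -0.25°.
a = sin²(Δφ/2) + cos φ₁ · cos φ₂ · sin²(Δλ/2) = 0.007915.
c = 2·atan2(√a, √(1−a)) = 0.17816 rad → d = 6371·c ≈ 1135.09 km.

1135 km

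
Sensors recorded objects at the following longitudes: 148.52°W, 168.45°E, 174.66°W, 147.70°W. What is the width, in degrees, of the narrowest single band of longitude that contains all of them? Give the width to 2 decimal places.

Sort the longitudes: -174.66°, -148.52°, -147.70°, +168.45°.
Eastward gaps between consecutive values (wrapping around): 26.14°, 0.82°, 316.15°, 16.89°.
Largest gap = 316.15° ⇒ minimal covering band is its complement: 360° − 316.15° = 43.85°.
Band runs from +168.45° eastward to -147.70°, crossing the antimeridian.

43.85°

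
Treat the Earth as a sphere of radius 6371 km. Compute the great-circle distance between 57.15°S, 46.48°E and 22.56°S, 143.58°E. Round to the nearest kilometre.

Δλ = 143.58 − 46.48 = 97.10°.
Δφ = -22.56 − -57.15 = 34.59°.
a = sin²(Δφ/2) + cos φ₁ · cos φ₂ · sin²(Δλ/2) = 0.369807.
c = 2·atan2(√a, √(1−a)) = 1.30737 rad → d = 6371·c ≈ 8329.28 km.

8329 km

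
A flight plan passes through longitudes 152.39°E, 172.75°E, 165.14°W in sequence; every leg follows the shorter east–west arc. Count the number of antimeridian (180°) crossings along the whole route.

1

Leg 1: +152.39° → +172.75°, shortest Δλ = 20.36° (east) — does not cross 180°.
Leg 2: +172.75° → -165.14°, shortest Δλ = 22.11° (east) — crosses 180°.
Total crossings: 1.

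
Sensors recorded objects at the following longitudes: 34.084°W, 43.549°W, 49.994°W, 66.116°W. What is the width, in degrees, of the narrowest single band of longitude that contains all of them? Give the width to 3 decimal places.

Sort the longitudes: -66.116°, -49.994°, -43.549°, -34.084°.
Eastward gaps between consecutive values (wrapping around): 16.122°, 6.445°, 9.465°, 327.968°.
Largest gap = 327.968° ⇒ minimal covering band is its complement: 360° − 327.968° = 32.032°.
Band runs from -66.116° eastward to -34.084°.

32.032°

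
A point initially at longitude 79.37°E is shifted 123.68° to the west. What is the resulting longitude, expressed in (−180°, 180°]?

Start at +79.37°; shift −123.68° → -44.31°.
-44.31° already lies in (−180°, 180°].

44.31°W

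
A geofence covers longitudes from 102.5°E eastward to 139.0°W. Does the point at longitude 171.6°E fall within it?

Band width going east from +102.5° to -139.0°: ((-139.0 − 102.5) mod 360) = 118.5°.
Offset of +171.6° east of the west edge: ((171.6 − 102.5) mod 360) = 69.1°.
69.1° ≤ 118.5° ⇒ inside.

Yes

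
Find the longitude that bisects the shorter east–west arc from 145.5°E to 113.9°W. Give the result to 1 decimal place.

Signed shortest Δλ from +145.5° to -113.9° is +100.6°.
Midpoint longitude = +145.5° + (+100.6°)/2 = +145.5° + 50.3° = +195.8°.
Normalise into (−180°, 180°]: -164.2°.
(The naïve average (+145.5 + -113.9)/2 = 15.8° is on the wrong side of the globe.)

164.2°W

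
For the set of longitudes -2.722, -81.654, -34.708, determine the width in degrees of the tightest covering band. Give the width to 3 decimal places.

Sort the longitudes: -81.654°, -34.708°, -2.722°.
Eastward gaps between consecutive values (wrapping around): 46.946°, 31.986°, 281.068°.
Largest gap = 281.068° ⇒ minimal covering band is its complement: 360° − 281.068° = 78.932°.
Band runs from -81.654° eastward to -2.722°.

78.932°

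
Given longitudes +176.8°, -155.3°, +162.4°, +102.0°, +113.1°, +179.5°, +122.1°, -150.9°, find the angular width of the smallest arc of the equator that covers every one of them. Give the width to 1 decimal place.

107.1°

Sort the longitudes: -155.3°, -150.9°, +102.0°, +113.1°, +122.1°, +162.4°, +176.8°, +179.5°.
Eastward gaps between consecutive values (wrapping around): 4.4°, 252.9°, 11.1°, 9.0°, 40.3°, 14.4°, 2.7°, 25.2°.
Largest gap = 252.9° ⇒ minimal covering band is its complement: 360° − 252.9° = 107.1°.
Band runs from +102.0° eastward to -150.9°, crossing the antimeridian.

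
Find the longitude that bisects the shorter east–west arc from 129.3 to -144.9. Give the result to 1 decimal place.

Signed shortest Δλ from +129.3° to -144.9° is +85.8°.
Midpoint longitude = +129.3° + (+85.8°)/2 = +129.3° + 42.9° = +172.2°.
(The naïve average (+129.3 + -144.9)/2 = -7.8° is on the wrong side of the globe.)

+172.2°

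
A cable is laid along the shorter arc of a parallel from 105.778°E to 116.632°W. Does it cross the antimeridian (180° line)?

Naïve |-116.632 − 105.778| = 222.41° > 180°, so the shorter arc goes the other way round — across 180°.
Signed shortest Δλ = ((-116.632 − 105.778 + 180) mod 360) − 180 = 137.59°.
Going east by 137.59° from +105.778° passes through 180° before reaching -116.632°.

Yes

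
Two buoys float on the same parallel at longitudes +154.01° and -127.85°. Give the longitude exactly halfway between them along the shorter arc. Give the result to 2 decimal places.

Signed shortest Δλ from +154.01° to -127.85° is +78.14°.
Midpoint longitude = +154.01° + (+78.14°)/2 = +154.01° + 39.07° = +193.08°.
Normalise into (−180°, 180°]: -166.92°.
(The naïve average (+154.01 + -127.85)/2 = 13.08° is on the wrong side of the globe.)

-166.92°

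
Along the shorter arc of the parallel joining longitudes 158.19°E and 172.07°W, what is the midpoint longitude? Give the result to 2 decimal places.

173.06°E

Signed shortest Δλ from +158.19° to -172.07° is +29.74°.
Midpoint longitude = +158.19° + (+29.74°)/2 = +158.19° + 14.87° = +173.06°.
(The naïve average (+158.19 + -172.07)/2 = -6.94° is on the wrong side of the globe.)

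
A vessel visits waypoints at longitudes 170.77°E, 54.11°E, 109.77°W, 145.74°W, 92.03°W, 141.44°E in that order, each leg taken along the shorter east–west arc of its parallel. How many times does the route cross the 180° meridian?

Leg 1: +170.77° → +54.11°, shortest Δλ = -116.66° (west) — does not cross 180°.
Leg 2: +54.11° → -109.77°, shortest Δλ = -163.88° (west) — does not cross 180°.
Leg 3: -109.77° → -145.74°, shortest Δλ = -35.97° (west) — does not cross 180°.
Leg 4: -145.74° → -92.03°, shortest Δλ = 53.71° (east) — does not cross 180°.
Leg 5: -92.03° → +141.44°, shortest Δλ = -126.53° (west) — crosses 180°.
Total crossings: 1.

1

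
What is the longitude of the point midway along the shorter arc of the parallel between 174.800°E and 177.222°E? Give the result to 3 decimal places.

176.011°E

Signed shortest Δλ from +174.800° to +177.222° is +2.422°.
Midpoint longitude = +174.800° + (+2.422°)/2 = +174.800° + 1.211° = +176.011°.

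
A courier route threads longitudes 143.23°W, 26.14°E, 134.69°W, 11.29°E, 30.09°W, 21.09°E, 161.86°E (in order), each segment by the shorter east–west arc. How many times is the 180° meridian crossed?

0

Leg 1: -143.23° → +26.14°, shortest Δλ = 169.37° (east) — does not cross 180°.
Leg 2: +26.14° → -134.69°, shortest Δλ = -160.83° (west) — does not cross 180°.
Leg 3: -134.69° → +11.29°, shortest Δλ = 145.98° (east) — does not cross 180°.
Leg 4: +11.29° → -30.09°, shortest Δλ = -41.38° (west) — does not cross 180°.
Leg 5: -30.09° → +21.09°, shortest Δλ = 51.18° (east) — does not cross 180°.
Leg 6: +21.09° → +161.86°, shortest Δλ = 140.77° (east) — does not cross 180°.
Total crossings: 0.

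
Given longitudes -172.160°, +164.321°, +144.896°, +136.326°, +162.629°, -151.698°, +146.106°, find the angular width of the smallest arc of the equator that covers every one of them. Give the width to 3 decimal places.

Sort the longitudes: -172.160°, -151.698°, +136.326°, +144.896°, +146.106°, +162.629°, +164.321°.
Eastward gaps between consecutive values (wrapping around): 20.462°, 288.024°, 8.570°, 1.210°, 16.523°, 1.692°, 23.519°.
Largest gap = 288.024° ⇒ minimal covering band is its complement: 360° − 288.024° = 71.976°.
Band runs from +136.326° eastward to -151.698°, crossing the antimeridian.

71.976°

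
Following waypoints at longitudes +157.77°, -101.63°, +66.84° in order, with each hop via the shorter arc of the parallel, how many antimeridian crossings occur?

1

Leg 1: +157.77° → -101.63°, shortest Δλ = 100.6° (east) — crosses 180°.
Leg 2: -101.63° → +66.84°, shortest Δλ = 168.47° (east) — does not cross 180°.
Total crossings: 1.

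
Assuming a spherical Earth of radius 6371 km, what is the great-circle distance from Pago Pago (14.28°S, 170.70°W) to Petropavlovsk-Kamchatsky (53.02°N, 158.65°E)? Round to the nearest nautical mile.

4339 nmi

Δλ = 158.65 − -170.70 = 329.35°; wrapped into (−180°, 180°]: -30.65°.
Δφ = 53.02 − -14.28 = 67.30°.
a = sin²(Δφ/2) + cos φ₁ · cos φ₂ · sin²(Δλ/2) = 0.347767.
c = 2·atan2(√a, √(1−a)) = 1.26142 rad → d = 6371·c ≈ 8036.49 km ≈ 4339.36 nmi.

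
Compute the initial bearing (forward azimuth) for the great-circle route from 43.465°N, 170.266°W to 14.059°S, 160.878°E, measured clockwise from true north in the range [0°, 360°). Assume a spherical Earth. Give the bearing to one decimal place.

211.6°

Δλ = 160.878 − -170.266 = 331.144°; wrapped into (−180°, 180°]: -28.856°.
θ = atan2( sin Δλ · cos φ₂ , cos φ₁ · sin φ₂ − sin φ₁ · cos φ₂ · cos Δλ )
  = atan2(-0.46815, -0.76076) = -148.393° → normalised to [0°, 360°): 211.607°.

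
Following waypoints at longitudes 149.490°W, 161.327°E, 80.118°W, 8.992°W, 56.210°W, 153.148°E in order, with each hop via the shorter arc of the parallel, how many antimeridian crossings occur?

3

Leg 1: -149.490° → +161.327°, shortest Δλ = -49.183° (west) — crosses 180°.
Leg 2: +161.327° → -80.118°, shortest Δλ = 118.555° (east) — crosses 180°.
Leg 3: -80.118° → -8.992°, shortest Δλ = 71.126° (east) — does not cross 180°.
Leg 4: -8.992° → -56.210°, shortest Δλ = -47.218° (west) — does not cross 180°.
Leg 5: -56.210° → +153.148°, shortest Δλ = -150.642° (west) — crosses 180°.
Total crossings: 3.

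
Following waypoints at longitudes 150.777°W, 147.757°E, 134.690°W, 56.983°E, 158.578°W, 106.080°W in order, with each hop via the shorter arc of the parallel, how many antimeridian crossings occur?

4

Leg 1: -150.777° → +147.757°, shortest Δλ = -61.466° (west) — crosses 180°.
Leg 2: +147.757° → -134.690°, shortest Δλ = 77.553° (east) — crosses 180°.
Leg 3: -134.690° → +56.983°, shortest Δλ = -168.327° (west) — crosses 180°.
Leg 4: +56.983° → -158.578°, shortest Δλ = 144.439° (east) — crosses 180°.
Leg 5: -158.578° → -106.080°, shortest Δλ = 52.498° (east) — does not cross 180°.
Total crossings: 4.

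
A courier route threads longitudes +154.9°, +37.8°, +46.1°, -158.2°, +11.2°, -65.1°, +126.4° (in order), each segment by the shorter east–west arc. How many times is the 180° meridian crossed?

Leg 1: +154.9° → +37.8°, shortest Δλ = -117.1° (west) — does not cross 180°.
Leg 2: +37.8° → +46.1°, shortest Δλ = 8.3° (east) — does not cross 180°.
Leg 3: +46.1° → -158.2°, shortest Δλ = 155.7° (east) — crosses 180°.
Leg 4: -158.2° → +11.2°, shortest Δλ = 169.4° (east) — does not cross 180°.
Leg 5: +11.2° → -65.1°, shortest Δλ = -76.3° (west) — does not cross 180°.
Leg 6: -65.1° → +126.4°, shortest Δλ = -168.5° (west) — crosses 180°.
Total crossings: 2.

2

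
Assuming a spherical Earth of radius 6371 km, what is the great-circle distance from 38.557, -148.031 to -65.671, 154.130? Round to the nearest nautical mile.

Δλ = 154.130 − -148.031 = 302.161°; wrapped into (−180°, 180°]: -57.839°.
Δφ = -65.671 − 38.557 = -104.228°.
a = sin²(Δφ/2) + cos φ₁ · cos φ₂ · sin²(Δλ/2) = 0.698228.
c = 2·atan2(√a, √(1−a)) = 1.97845 rad → d = 6371·c ≈ 12604.70 km ≈ 6805.99 nmi.

6806 nmi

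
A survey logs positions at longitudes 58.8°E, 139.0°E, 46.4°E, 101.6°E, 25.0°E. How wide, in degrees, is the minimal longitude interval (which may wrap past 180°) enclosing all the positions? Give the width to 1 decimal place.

114.0°

Sort the longitudes: +25.0°, +46.4°, +58.8°, +101.6°, +139.0°.
Eastward gaps between consecutive values (wrapping around): 21.4°, 12.4°, 42.8°, 37.4°, 246.0°.
Largest gap = 246.0° ⇒ minimal covering band is its complement: 360° − 246.0° = 114.0°.
Band runs from +25.0° eastward to +139.0°.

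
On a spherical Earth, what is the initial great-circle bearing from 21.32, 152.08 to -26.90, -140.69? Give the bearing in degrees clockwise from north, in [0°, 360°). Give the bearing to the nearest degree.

124°

Δλ = -140.69 − 152.08 = -292.77°; wrapped into (−180°, 180°]: 67.23°.
θ = atan2( sin Δλ · cos φ₂ , cos φ₁ · sin φ₂ − sin φ₁ · cos φ₂ · cos Δλ )
  = atan2(0.82230, -0.54696) = 123.630° → normalised to [0°, 360°): 123.630°.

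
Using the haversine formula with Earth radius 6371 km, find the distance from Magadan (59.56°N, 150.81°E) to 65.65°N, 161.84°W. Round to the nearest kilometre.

Δλ = -161.84 − 150.81 = -312.65°; wrapped into (−180°, 180°]: 47.35°.
Δφ = 65.65 − 59.56 = 6.09°.
a = sin²(Δφ/2) + cos φ₁ · cos φ₂ · sin²(Δλ/2) = 0.036504.
c = 2·atan2(√a, √(1−a)) = 0.38448 rad → d = 6371·c ≈ 2449.53 km.

2450 km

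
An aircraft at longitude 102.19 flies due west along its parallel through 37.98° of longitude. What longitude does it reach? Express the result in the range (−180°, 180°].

Start at +102.19°; shift −37.98° → +64.21°.
+64.21° already lies in (−180°, 180°].

+64.21°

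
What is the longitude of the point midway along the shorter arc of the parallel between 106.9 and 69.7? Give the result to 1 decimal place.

Signed shortest Δλ from +106.9° to +69.7° is -37.2°.
Midpoint longitude = +106.9° + (-37.2°)/2 = +106.9° − 18.6° = +88.3°.

+88.3°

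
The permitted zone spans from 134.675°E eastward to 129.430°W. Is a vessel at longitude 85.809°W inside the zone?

No

Band width going east from +134.675° to -129.430°: ((-129.430 − 134.675) mod 360) = 95.895°.
Offset of -85.809° east of the west edge: ((-85.809 − 134.675) mod 360) = 139.516°.
139.516° > 95.895° ⇒ outside.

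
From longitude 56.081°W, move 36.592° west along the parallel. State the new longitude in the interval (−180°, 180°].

Start at -56.081°; shift −36.592° → -92.673°.
-92.673° already lies in (−180°, 180°].

92.673°W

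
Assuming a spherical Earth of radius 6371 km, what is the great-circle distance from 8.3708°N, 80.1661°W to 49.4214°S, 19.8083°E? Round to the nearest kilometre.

11434 km

Δλ = 19.8083 − -80.1661 = 99.9744°.
Δφ = -49.4214 − 8.3708 = -57.7922°.
a = sin²(Δφ/2) + cos φ₁ · cos φ₂ · sin²(Δλ/2) = 0.611020.
c = 2·atan2(√a, √(1−a)) = 1.79470 rad → d = 6371·c ≈ 11434.04 km.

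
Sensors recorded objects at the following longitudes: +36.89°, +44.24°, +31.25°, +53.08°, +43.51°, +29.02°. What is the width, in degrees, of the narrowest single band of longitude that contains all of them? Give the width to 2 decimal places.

24.06°

Sort the longitudes: +29.02°, +31.25°, +36.89°, +43.51°, +44.24°, +53.08°.
Eastward gaps between consecutive values (wrapping around): 2.23°, 5.64°, 6.62°, 0.73°, 8.84°, 335.94°.
Largest gap = 335.94° ⇒ minimal covering band is its complement: 360° − 335.94° = 24.06°.
Band runs from +29.02° eastward to +53.08°.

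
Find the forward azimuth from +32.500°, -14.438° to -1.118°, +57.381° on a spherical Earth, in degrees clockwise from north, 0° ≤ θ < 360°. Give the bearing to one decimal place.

Δλ = 57.381 − -14.438 = 71.819°.
θ = atan2( sin Δλ · cos φ₂ , cos φ₁ · sin φ₂ − sin φ₁ · cos φ₂ · cos Δλ )
  = atan2(0.94989, -0.18407) = 100.967° → normalised to [0°, 360°): 100.967°.

101.0°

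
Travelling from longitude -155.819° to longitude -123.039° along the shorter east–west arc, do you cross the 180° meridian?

Signed shortest Δλ = ((-123.039 − -155.819 + 180) mod 360) − 180 = 32.78°.
Going east by 32.78° from -155.819° reaches -123.039° without touching 180°.

No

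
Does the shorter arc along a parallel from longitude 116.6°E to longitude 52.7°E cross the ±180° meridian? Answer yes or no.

Signed shortest Δλ = ((52.7 − 116.6 + 180) mod 360) − 180 = -63.9°.
Going west by 63.9° from +116.6° reaches +52.7° without touching 180°.

No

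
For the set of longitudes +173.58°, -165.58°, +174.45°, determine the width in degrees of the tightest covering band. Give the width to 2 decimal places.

20.84°

Sort the longitudes: -165.58°, +173.58°, +174.45°.
Eastward gaps between consecutive values (wrapping around): 339.16°, 0.87°, 19.97°.
Largest gap = 339.16° ⇒ minimal covering band is its complement: 360° − 339.16° = 20.84°.
Band runs from +173.58° eastward to -165.58°, crossing the antimeridian.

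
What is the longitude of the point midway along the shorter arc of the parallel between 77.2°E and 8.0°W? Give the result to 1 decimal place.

Signed shortest Δλ from +77.2° to -8.0° is -85.2°.
Midpoint longitude = +77.2° + (-85.2°)/2 = +77.2° − 42.6° = +34.6°.

34.6°E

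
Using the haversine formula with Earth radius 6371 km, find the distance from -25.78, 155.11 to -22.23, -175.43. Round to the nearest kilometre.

3012 km

Δλ = -175.43 − 155.11 = -330.54°; wrapped into (−180°, 180°]: 29.46°.
Δφ = -22.23 − -25.78 = 3.55°.
a = sin²(Δφ/2) + cos φ₁ · cos φ₂ · sin²(Δλ/2) = 0.054848.
c = 2·atan2(√a, √(1−a)) = 0.47278 rad → d = 6371·c ≈ 3012.11 km.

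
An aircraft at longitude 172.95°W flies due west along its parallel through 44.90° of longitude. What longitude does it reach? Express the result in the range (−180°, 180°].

Start at -172.95°; shift −44.90° → -217.85°.
-217.85° lies outside (−180°, 180°]; add 360° → +142.15°.

142.15°E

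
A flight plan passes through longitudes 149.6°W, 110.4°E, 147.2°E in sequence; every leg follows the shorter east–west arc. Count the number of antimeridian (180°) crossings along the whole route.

Leg 1: -149.6° → +110.4°, shortest Δλ = -100.0° (west) — crosses 180°.
Leg 2: +110.4° → +147.2°, shortest Δλ = 36.8° (east) — does not cross 180°.
Total crossings: 1.

1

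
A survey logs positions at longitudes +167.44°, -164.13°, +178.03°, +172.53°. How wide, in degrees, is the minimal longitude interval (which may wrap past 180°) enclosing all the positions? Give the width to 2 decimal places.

28.43°

Sort the longitudes: -164.13°, +167.44°, +172.53°, +178.03°.
Eastward gaps between consecutive values (wrapping around): 331.57°, 5.09°, 5.50°, 17.84°.
Largest gap = 331.57° ⇒ minimal covering band is its complement: 360° − 331.57° = 28.43°.
Band runs from +167.44° eastward to -164.13°, crossing the antimeridian.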